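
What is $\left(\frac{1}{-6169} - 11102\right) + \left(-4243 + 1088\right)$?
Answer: $- \frac{87951434}{6169} \approx -14257.0$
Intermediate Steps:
$\left(\frac{1}{-6169} - 11102\right) + \left(-4243 + 1088\right) = \left(- \frac{1}{6169} - 11102\right) - 3155 = - \frac{68488239}{6169} - 3155 = - \frac{87951434}{6169}$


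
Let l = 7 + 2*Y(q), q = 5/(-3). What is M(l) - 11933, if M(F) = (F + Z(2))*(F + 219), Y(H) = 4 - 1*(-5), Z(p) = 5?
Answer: -4613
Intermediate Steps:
q = -5/3 (q = 5*(-1/3) = -5/3 ≈ -1.6667)
Y(H) = 9 (Y(H) = 4 + 5 = 9)
l = 25 (l = 7 + 2*9 = 7 + 18 = 25)
M(F) = (5 + F)*(219 + F) (M(F) = (F + 5)*(F + 219) = (5 + F)*(219 + F))
M(l) - 11933 = (1095 + 25**2 + 224*25) - 11933 = (1095 + 625 + 5600) - 11933 = 7320 - 11933 = -4613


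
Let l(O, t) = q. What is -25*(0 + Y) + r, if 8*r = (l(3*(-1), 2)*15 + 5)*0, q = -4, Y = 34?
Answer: -850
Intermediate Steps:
l(O, t) = -4
r = 0 (r = ((-4*15 + 5)*0)/8 = ((-60 + 5)*0)/8 = (-55*0)/8 = (⅛)*0 = 0)
-25*(0 + Y) + r = -25*(0 + 34) + 0 = -25*34 + 0 = -850 + 0 = -850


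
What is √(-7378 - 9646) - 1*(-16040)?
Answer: 16040 + 8*I*√266 ≈ 16040.0 + 130.48*I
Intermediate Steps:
√(-7378 - 9646) - 1*(-16040) = √(-17024) + 16040 = 8*I*√266 + 16040 = 16040 + 8*I*√266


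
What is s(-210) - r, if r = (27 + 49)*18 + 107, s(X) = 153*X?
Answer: -33605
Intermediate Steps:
r = 1475 (r = 76*18 + 107 = 1368 + 107 = 1475)
s(-210) - r = 153*(-210) - 1*1475 = -32130 - 1475 = -33605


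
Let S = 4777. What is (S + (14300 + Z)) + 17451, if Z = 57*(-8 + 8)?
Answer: 36528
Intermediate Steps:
Z = 0 (Z = 57*0 = 0)
(S + (14300 + Z)) + 17451 = (4777 + (14300 + 0)) + 17451 = (4777 + 14300) + 17451 = 19077 + 17451 = 36528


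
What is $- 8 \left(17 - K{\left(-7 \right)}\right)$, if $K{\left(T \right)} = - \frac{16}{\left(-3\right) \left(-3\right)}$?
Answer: $- \frac{1352}{9} \approx -150.22$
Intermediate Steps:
$K{\left(T \right)} = - \frac{16}{9}$
$- 8 \left(17 - K{\left(-7 \right)}\right) = - 8 \left(17 - - \frac{16}{9}\right) = - 8 \left(17 + \frac{16}{9}\right) = \left(-8\right) \frac{169}{9} = - \frac{1352}{9}$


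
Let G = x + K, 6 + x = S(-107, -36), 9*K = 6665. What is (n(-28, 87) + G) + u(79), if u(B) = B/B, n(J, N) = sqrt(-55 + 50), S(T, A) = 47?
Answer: 7043/9 + I*sqrt(5) ≈ 782.56 + 2.2361*I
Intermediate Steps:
K = 6665/9 (K = (1/9)*6665 = 6665/9 ≈ 740.56)
x = 41 (x = -6 + 47 = 41)
n(J, N) = I*sqrt(5) (n(J, N) = sqrt(-5) = I*sqrt(5))
u(B) = 1
G = 7034/9 (G = 41 + 6665/9 = 7034/9 ≈ 781.56)
(n(-28, 87) + G) + u(79) = (I*sqrt(5) + 7034/9) + 1 = (7034/9 + I*sqrt(5)) + 1 = 7043/9 + I*sqrt(5)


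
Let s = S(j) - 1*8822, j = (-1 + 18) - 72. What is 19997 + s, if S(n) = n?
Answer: 11120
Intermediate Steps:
j = -55 (j = 17 - 72 = -55)
s = -8877 (s = -55 - 1*8822 = -55 - 8822 = -8877)
19997 + s = 19997 - 8877 = 11120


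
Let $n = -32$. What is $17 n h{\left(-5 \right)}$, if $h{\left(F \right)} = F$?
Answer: $2720$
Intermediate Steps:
$17 n h{\left(-5 \right)} = 17 \left(-32\right) \left(-5\right) = \left(-544\right) \left(-5\right) = 2720$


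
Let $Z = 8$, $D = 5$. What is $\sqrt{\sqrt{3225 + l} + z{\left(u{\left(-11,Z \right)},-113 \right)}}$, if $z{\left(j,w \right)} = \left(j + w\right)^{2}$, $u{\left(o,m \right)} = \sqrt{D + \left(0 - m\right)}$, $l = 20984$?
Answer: $\sqrt{\sqrt{24209} + \left(113 - i \sqrt{3}\right)^{2}} \approx 113.69 - 1.722 i$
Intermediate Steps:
$u{\left(o,m \right)} = \sqrt{5 - m}$ ($u{\left(o,m \right)} = \sqrt{5 + \left(0 - m\right)} = \sqrt{5 - m}$)
$\sqrt{\sqrt{3225 + l} + z{\left(u{\left(-11,Z \right)},-113 \right)}} = \sqrt{\sqrt{3225 + 20984} + \left(\sqrt{5 - 8} - 113\right)^{2}} = \sqrt{\sqrt{24209} + \left(\sqrt{5 - 8} - 113\right)^{2}} = \sqrt{\sqrt{24209} + \left(\sqrt{-3} - 113\right)^{2}} = \sqrt{\sqrt{24209} + \left(i \sqrt{3} - 113\right)^{2}} = \sqrt{\sqrt{24209} + \left(-113 + i \sqrt{3}\right)^{2}}$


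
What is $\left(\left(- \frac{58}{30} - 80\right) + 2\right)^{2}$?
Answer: $\frac{1437601}{225} \approx 6389.3$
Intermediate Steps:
$\left(\left(- \frac{58}{30} - 80\right) + 2\right)^{2} = \left(\left(\left(-58\right) \frac{1}{30} - 80\right) + 2\right)^{2} = \left(\left(- \frac{29}{15} - 80\right) + 2\right)^{2} = \left(- \frac{1229}{15} + 2\right)^{2} = \left(- \frac{1199}{15}\right)^{2} = \frac{1437601}{225}$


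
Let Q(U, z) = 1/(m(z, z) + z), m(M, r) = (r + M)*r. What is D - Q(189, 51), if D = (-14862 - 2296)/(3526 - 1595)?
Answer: -90132905/10143543 ≈ -8.8857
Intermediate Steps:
m(M, r) = r*(M + r) (m(M, r) = (M + r)*r = r*(M + r))
D = -17158/1931 ≈ -8.8856
Q(U, z) = 1/(z + 2*z²) (Q(U, z) = 1/(z*(z + z) + z) = 1/(z*(2*z) + z) = 1/(2*z² + z) = 1/(z + 2*z²))
D - Q(189, 51) = -17158/1931 - 1/(51*(1 + 2*51)) = -17158/1931 - 1/(51*(1 + 102)) = -17158/1931 - 1/(51*103) = -17158/1931 - 1*1/5253 = -17158/1931 - 1/5253 = -90132905/10143543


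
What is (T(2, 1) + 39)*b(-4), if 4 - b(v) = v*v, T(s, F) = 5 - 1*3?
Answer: -492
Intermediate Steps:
T(s, F) = 2 (T(s, F) = 5 - 3 = 2)
b(v) = 4 - v² (b(v) = 4 - v*v = 4 - v²)
(T(2, 1) + 39)*b(-4) = (2 + 39)*(4 - 1*(-4)²) = 41*(4 - 1*16) = 41*(4 - 16) = 41*(-12) = -492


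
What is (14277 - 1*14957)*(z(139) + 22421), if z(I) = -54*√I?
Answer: -15246280 + 36720*√139 ≈ -1.4813e+7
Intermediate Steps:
(14277 - 1*14957)*(z(139) + 22421) = (14277 - 1*14957)*(-54*√139 + 22421) = (14277 - 14957)*(22421 - 54*√139) = -680*(22421 - 54*√139) = -15246280 + 36720*√139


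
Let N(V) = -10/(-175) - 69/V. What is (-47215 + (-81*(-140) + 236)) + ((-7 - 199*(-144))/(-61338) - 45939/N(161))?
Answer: 70204526167/797394 ≈ 88043.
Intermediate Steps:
N(V) = 2/35 - 69/V (N(V) = -10*(-1/175) - 69/V = 2/35 - 69/V)
(-47215 + (-81*(-140) + 236)) + ((-7 - 199*(-144))/(-61338) - 45939/N(161)) = (-47215 + (-81*(-140) + 236)) + ((-7 - 199*(-144))/(-61338) - 45939/(2/35 - 69/161)) = (-47215 + (11340 + 236)) + ((-7 + 28656)*(-1/61338) - 45939/(2/35 - 69*1/161)) = (-47215 + 11576) + (28649*(-1/61338) - 45939/(2/35 - 3/7)) = -35639 + (-28649/61338 - 45939/(-13/35)) = -35639 + (-28649/61338 - 45939*(-35/13)) = -35639 + (-28649/61338 + 1607865/13) = -35639 + 98622850933/797394 = 70204526167/797394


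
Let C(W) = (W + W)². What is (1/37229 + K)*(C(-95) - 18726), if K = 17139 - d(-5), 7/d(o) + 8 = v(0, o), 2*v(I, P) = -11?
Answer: 299325399288580/1005183 ≈ 2.9778e+8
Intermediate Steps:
v(I, P) = -11/2 (v(I, P) = (½)*(-11) = -11/2)
d(o) = -14/27 (d(o) = 7/(-8 - 11/2) = 7/(-27/2) = 7*(-2/27) = -14/27)
C(W) = 4*W² (C(W) = (2*W)² = 4*W²)
K = 462767/27 (K = 17139 - 1*(-14/27) = 17139 + 14/27 = 462767/27 ≈ 17140.)
(1/37229 + K)*(C(-95) - 18726) = (1/37229 + 462767/27)*(4*(-95)² - 18726) = (1/37229 + 462767/27)*(4*9025 - 18726) = 17228352670*(36100 - 18726)/1005183 = (17228352670/1005183)*17374 = 299325399288580/1005183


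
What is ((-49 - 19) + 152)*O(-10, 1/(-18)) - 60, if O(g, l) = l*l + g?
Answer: -24293/27 ≈ -899.74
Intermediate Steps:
O(g, l) = g + l² (O(g, l) = l² + g = g + l²)
((-49 - 19) + 152)*O(-10, 1/(-18)) - 60 = ((-49 - 19) + 152)*(-10 + (1/(-18))²) - 60 = (-68 + 152)*(-10 + (-1/18)²) - 60 = 84*(-10 + 1/324) - 60 = 84*(-3239/324) - 60 = -22673/27 - 60 = -24293/27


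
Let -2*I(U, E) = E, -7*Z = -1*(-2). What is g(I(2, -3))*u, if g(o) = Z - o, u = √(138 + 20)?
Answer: -25*√158/14 ≈ -22.446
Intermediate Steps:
Z = -2/7 (Z = -(-1)*(-2)/7 = -⅐*2 = -2/7 ≈ -0.28571)
u = √158 ≈ 12.570
I(U, E) = -E/2
g(o) = -2/7 - o
g(I(2, -3))*u = (-2/7 - (-1)*(-3)/2)*√158 = (-2/7 - 1*3/2)*√158 = (-2/7 - 3/2)*√158 = -25*√158/14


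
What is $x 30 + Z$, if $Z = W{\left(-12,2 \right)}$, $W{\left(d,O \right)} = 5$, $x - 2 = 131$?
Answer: $3995$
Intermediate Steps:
$x = 133$ ($x = 2 + 131 = 133$)
$Z = 5$
$x 30 + Z = 133 \cdot 30 + 5 = 3990 + 5 = 3995$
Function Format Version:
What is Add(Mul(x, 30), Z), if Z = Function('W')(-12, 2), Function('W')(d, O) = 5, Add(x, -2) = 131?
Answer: 3995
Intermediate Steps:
x = 133 (x = Add(2, 131) = 133)
Z = 5
Add(Mul(x, 30), Z) = Add(Mul(133, 30), 5) = Add(3990, 5) = 3995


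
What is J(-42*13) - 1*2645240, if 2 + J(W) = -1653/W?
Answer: -481433493/182 ≈ -2.6452e+6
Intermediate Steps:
J(W) = -2 - 1653/W
J(-42*13) - 1*2645240 = (-2 - 1653/((-42*13))) - 1*2645240 = (-2 - 1653/(-546)) - 2645240 = (-2 - 1653*(-1/546)) - 2645240 = (-2 + 551/182) - 2645240 = 187/182 - 2645240 = -481433493/182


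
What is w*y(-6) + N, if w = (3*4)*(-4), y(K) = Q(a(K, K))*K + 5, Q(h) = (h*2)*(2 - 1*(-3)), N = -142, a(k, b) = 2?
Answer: 5378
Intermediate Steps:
Q(h) = 10*h (Q(h) = (2*h)*(2 + 3) = (2*h)*5 = 10*h)
y(K) = 5 + 20*K (y(K) = (10*2)*K + 5 = 20*K + 5 = 5 + 20*K)
w = -48 (w = 12*(-4) = -48)
w*y(-6) + N = -48*(5 + 20*(-6)) - 142 = -48*(5 - 120) - 142 = -48*(-115) - 142 = 5520 - 142 = 5378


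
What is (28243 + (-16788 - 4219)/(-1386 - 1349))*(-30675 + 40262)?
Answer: 740745422244/2735 ≈ 2.7084e+8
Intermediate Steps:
(28243 + (-16788 - 4219)/(-1386 - 1349))*(-30675 + 40262) = (28243 - 21007/(-2735))*9587 = (28243 - 21007*(-1/2735))*9587 = (28243 + 21007/2735)*9587 = (77265612/2735)*9587 = 740745422244/2735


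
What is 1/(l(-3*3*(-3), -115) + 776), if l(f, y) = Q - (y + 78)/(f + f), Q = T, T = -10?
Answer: 54/41401 ≈ 0.0013043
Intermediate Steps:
Q = -10
l(f, y) = -10 - (78 + y)/(2*f) (l(f, y) = -10 - (y + 78)/(f + f) = -10 - (78 + y)/(2*f))
1/(l(-3*3*(-3), -115) + 776) = 1/((-78 - 1*(-115) - 20*(-3*3)*(-3))/(2*((-3*3*(-3)))) + 776) = 1/((-78 + 115 - (-180)*(-3))/(2*((-9*(-3)))) + 776) = 1/((1/2)*(-78 + 115 - 20*27)/27 + 776) = 1/((1/2)*(1/27)*(-78 + 115 - 540) + 776) = 1/((1/2)*(1/27)*(-503) + 776) = 1/(-503/54 + 776) = 1/(41401/54) = 54/41401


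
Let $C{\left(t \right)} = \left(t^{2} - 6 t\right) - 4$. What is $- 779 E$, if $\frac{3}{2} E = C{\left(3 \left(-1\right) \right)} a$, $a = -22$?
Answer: $\frac{788348}{3} \approx 2.6278 \cdot 10^{5}$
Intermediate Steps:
$C{\left(t \right)} = -4 + t^{2} - 6 t$
$E = - \frac{1012}{3}$ ($E = \frac{2 \left(-4 + \left(3 \left(-1\right)\right)^{2} - 6 \cdot 3 \left(-1\right)\right) \left(-22\right)}{3} = \frac{2 \left(-4 + \left(-3\right)^{2} - -18\right) \left(-22\right)}{3} = \frac{2 \left(-4 + 9 + 18\right) \left(-22\right)}{3} = \frac{2 \cdot 23 \left(-22\right)}{3} = \frac{2}{3} \left(-506\right) = - \frac{1012}{3} \approx -337.33$)
$- 779 E = \left(-779\right) \left(- \frac{1012}{3}\right) = \frac{788348}{3}$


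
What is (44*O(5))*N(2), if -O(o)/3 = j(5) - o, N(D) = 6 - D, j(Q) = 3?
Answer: 1056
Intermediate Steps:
O(o) = -9 + 3*o (O(o) = -3*(3 - o) = -9 + 3*o)
(44*O(5))*N(2) = (44*(-9 + 3*5))*(6 - 1*2) = (44*(-9 + 15))*(6 - 2) = (44*6)*4 = 264*4 = 1056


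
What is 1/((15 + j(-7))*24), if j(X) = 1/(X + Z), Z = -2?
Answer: 3/1072 ≈ 0.0027985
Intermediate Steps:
j(X) = 1/(-2 + X) (j(X) = 1/(X - 2) = 1/(-2 + X))
1/((15 + j(-7))*24) = 1/((15 + 1/(-2 - 7))*24) = 1/((15 + 1/(-9))*24) = 1/((15 - ⅑)*24) = 1/((134/9)*24) = 1/(1072/3) = 3/1072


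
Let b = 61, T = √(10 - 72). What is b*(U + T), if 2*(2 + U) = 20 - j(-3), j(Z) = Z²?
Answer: 427/2 + 61*I*√62 ≈ 213.5 + 480.31*I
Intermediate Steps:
T = I*√62 (T = √(-62) = I*√62 ≈ 7.874*I)
U = 7/2 (U = -2 + (20 - 1*(-3)²)/2 = -2 + (20 - 1*9)/2 = -2 + (20 - 9)/2 = -2 + (½)*11 = -2 + 11/2 = 7/2 ≈ 3.5000)
b*(U + T) = 61*(7/2 + I*√62) = 427/2 + 61*I*√62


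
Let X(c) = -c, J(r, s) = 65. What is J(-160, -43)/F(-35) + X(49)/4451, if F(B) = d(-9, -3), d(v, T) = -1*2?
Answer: -289413/8902 ≈ -32.511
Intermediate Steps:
d(v, T) = -2
F(B) = -2
J(-160, -43)/F(-35) + X(49)/4451 = 65/(-2) - 1*49/4451 = 65*(-½) - 49*1/4451 = -65/2 - 49/4451 = -289413/8902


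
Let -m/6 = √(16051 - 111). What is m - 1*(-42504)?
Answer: 42504 - 12*√3985 ≈ 41747.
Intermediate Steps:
m = -12*√3985 (m = -6*√(16051 - 111) = -12*√3985 ≈ -757.52)
m - 1*(-42504) = -12*√3985 - 1*(-42504) = -12*√3985 + 42504 = 42504 - 12*√3985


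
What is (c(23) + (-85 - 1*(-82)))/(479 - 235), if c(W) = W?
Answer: 5/61 ≈ 0.081967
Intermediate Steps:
(c(23) + (-85 - 1*(-82)))/(479 - 235) = (23 + (-85 - 1*(-82)))/(479 - 235) = (23 + (-85 + 82))/244 = (23 - 3)*(1/244) = 20*(1/244) = 5/61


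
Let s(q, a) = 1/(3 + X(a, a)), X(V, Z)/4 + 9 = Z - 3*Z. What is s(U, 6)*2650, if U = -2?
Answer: -2650/81 ≈ -32.716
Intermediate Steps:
X(V, Z) = -36 - 8*Z (X(V, Z) = -36 + 4*(Z - 3*Z) = -36 + 4*(-2*Z) = -36 - 8*Z)
s(q, a) = 1/(-33 - 8*a) (s(q, a) = 1/(3 + (-36 - 8*a)) = 1/(-33 - 8*a))
s(U, 6)*2650 = -1/(33 + 8*6)*2650 = -1/(33 + 48)*2650 = -1/81*2650 = -2650/81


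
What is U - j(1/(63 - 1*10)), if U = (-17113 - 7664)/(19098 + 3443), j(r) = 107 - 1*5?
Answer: -2323959/22541 ≈ -103.10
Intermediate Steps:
j(r) = 102 (j(r) = 107 - 5 = 102)
U = -24777/22541 ≈ -1.0992
U - j(1/(63 - 1*10)) = -24777/22541 - 1*102 = -24777/22541 - 102 = -2323959/22541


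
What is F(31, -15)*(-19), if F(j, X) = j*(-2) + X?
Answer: 1463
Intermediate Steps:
F(j, X) = X - 2*j (F(j, X) = -2*j + X = X - 2*j)
F(31, -15)*(-19) = (-15 - 2*31)*(-19) = (-15 - 62)*(-19) = -77*(-19) = 1463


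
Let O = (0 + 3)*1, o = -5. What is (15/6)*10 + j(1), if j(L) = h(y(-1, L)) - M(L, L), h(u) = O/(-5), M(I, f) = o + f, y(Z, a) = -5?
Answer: 142/5 ≈ 28.400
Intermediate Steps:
O = 3 (O = 3*1 = 3)
M(I, f) = -5 + f
h(u) = -⅗ (h(u) = 3/(-5) = 3*(-⅕) = -⅗)
j(L) = 22/5 - L (j(L) = -⅗ - (-5 + L) = -⅗ + (5 - L) = 22/5 - L)
(15/6)*10 + j(1) = (15/6)*10 + (22/5 - 1*1) = (15*(⅙))*10 + (22/5 - 1) = (5/2)*10 + 17/5 = 25 + 17/5 = 142/5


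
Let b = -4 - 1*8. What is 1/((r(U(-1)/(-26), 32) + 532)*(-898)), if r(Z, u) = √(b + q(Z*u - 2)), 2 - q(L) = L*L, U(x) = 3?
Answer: -22477/10739680839 + 13*I*√7166/42958723356 ≈ -2.0929e-6 + 2.5617e-8*I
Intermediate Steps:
b = -12 (b = -4 - 8 = -12)
q(L) = 2 - L² (q(L) = 2 - L*L = 2 - L²)
r(Z, u) = √(-10 - (-2 + Z*u)²) (r(Z, u) = √(-12 + (2 - (Z*u - 2)²)) = √(-12 + (2 - (-2 + Z*u)²)) = √(-10 - (-2 + Z*u)²))
1/((r(U(-1)/(-26), 32) + 532)*(-898)) = 1/((√(-10 - (-2 + (3/(-26))*32)²) + 532)*(-898)) = -1/898/(√(-10 - (-2 + (3*(-1/26))*32)²) + 532) = -1/898/(√(-10 - (-2 - 3/26*32)²) + 532) = -1/898/(√(-10 - (-2 - 48/13)²) + 532) = -1/898/(√(-10 - (-74/13)²) + 532) = -1/898/(√(-10 - 1*5476/169) + 532) = -1/898/(√(-10 - 5476/169) + 532) = -1/898/(√(-7166/169) + 532) = -1/898/(I*√7166/13 + 532) = -1/898/(532 + I*√7166/13) = -1/(898*(532 + I*√7166/13))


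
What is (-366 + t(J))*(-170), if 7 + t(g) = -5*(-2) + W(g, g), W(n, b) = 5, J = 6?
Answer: 60860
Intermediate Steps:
t(g) = 8 (t(g) = -7 + (-5*(-2) + 5) = -7 + (10 + 5) = -7 + 15 = 8)
(-366 + t(J))*(-170) = (-366 + 8)*(-170) = -358*(-170) = 60860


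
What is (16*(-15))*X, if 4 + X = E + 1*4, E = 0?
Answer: 0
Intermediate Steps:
X = 0 (X = -4 + (0 + 1*4) = -4 + (0 + 4) = -4 + 4 = 0)
(16*(-15))*X = (16*(-15))*0 = -240*0 = 0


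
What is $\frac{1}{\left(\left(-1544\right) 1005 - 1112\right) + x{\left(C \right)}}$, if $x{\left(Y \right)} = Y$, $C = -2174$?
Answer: $- \frac{1}{1555006} \approx -6.4308 \cdot 10^{-7}$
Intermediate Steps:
$\frac{1}{\left(\left(-1544\right) 1005 - 1112\right) + x{\left(C \right)}} = \frac{1}{\left(\left(-1544\right) 1005 - 1112\right) - 2174} = \frac{1}{\left(-1551720 - 1112\right) - 2174} = \frac{1}{-1552832 - 2174} = \frac{1}{-1555006} = - \frac{1}{1555006}$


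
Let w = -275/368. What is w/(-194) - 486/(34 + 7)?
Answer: -34685237/2927072 ≈ -11.850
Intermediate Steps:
w = -275/368 (w = -275*1/368 = -275/368 ≈ -0.74728)
w/(-194) - 486/(34 + 7) = -275/368/(-194) - 486/(34 + 7) = -275/368*(-1/194) - 486/41 = 275/71392 - 486*1/41 = 275/71392 - 486/41 = -34685237/2927072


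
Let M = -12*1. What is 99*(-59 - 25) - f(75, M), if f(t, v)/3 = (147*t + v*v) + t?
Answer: -42048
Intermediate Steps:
M = -12
f(t, v) = 3*v² + 444*t (f(t, v) = 3*((147*t + v*v) + t) = 3*((147*t + v²) + t) = 3*((v² + 147*t) + t) = 3*(v² + 148*t) = 3*v² + 444*t)
99*(-59 - 25) - f(75, M) = 99*(-59 - 25) - (3*(-12)² + 444*75) = 99*(-84) - (3*144 + 33300) = -8316 - (432 + 33300) = -8316 - 1*33732 = -8316 - 33732 = -42048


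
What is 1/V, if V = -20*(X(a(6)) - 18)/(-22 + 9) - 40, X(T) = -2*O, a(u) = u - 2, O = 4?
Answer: -1/80 ≈ -0.012500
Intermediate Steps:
a(u) = -2 + u
X(T) = -8 (X(T) = -2*4 = -8)
V = -80 (V = -20*(-8 - 18)/(-22 + 9) - 40 = -(-520)/(-13) - 40 = -(-520)*(-1)/13 - 40 = -20*2 - 40 = -40 - 40 = -80)
1/V = 1/(-80) = -1/80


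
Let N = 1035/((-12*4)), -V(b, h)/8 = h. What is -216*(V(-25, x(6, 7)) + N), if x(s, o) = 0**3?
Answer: 9315/2 ≈ 4657.5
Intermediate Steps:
x(s, o) = 0
V(b, h) = -8*h
N = -345/16 (N = 1035/(-48) = 1035*(-1/48) = -345/16 ≈ -21.563)
-216*(V(-25, x(6, 7)) + N) = -216*(-8*0 - 345/16) = -216*(0 - 345/16) = -216*(-345/16) = 9315/2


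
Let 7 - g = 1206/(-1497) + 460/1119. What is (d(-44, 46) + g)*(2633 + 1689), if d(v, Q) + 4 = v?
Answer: -97994102006/558381 ≈ -1.7550e+5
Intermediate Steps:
g = 4128965/558381 (g = 7 - (1206/(-1497) + 460/1119) = 7 - (1206*(-1/1497) + 460*(1/1119)) = 7 - (-402/499 + 460/1119) = 7 - 1*(-220298/558381) = 7 + 220298/558381 = 4128965/558381 ≈ 7.3945)
d(v, Q) = -4 + v
(d(-44, 46) + g)*(2633 + 1689) = ((-4 - 44) + 4128965/558381)*(2633 + 1689) = (-48 + 4128965/558381)*4322 = -22673323/558381*4322 = -97994102006/558381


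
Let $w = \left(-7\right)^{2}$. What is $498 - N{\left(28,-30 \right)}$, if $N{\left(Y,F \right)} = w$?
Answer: $449$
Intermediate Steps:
$w = 49$
$N{\left(Y,F \right)} = 49$
$498 - N{\left(28,-30 \right)} = 498 - 49 = 449$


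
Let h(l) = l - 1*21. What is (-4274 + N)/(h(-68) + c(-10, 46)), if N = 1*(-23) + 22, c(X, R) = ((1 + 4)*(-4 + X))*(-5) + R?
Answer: -4275/307 ≈ -13.925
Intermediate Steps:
h(l) = -21 + l (h(l) = l - 21 = -21 + l)
c(X, R) = 100 + R - 25*X (c(X, R) = (5*(-4 + X))*(-5) + R = (-20 + 5*X)*(-5) + R = (100 - 25*X) + R = 100 + R - 25*X)
N = -1 (N = -23 + 22 = -1)
(-4274 + N)/(h(-68) + c(-10, 46)) = (-4274 - 1)/((-21 - 68) + (100 + 46 - 25*(-10))) = -4275/(-89 + (100 + 46 + 250)) = -4275/(-89 + 396) = -4275/307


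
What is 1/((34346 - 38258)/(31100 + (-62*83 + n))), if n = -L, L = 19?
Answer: -8645/1304 ≈ -6.6296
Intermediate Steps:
n = -19 (n = -1*19 = -19)
1/((34346 - 38258)/(31100 + (-62*83 + n))) = 1/((34346 - 38258)/(31100 + (-62*83 - 19))) = 1/(-3912/(31100 + (-5146 - 19))) = 1/(-3912/(31100 - 5165)) = 1/(-3912/25935) = 1/(-3912*1/25935) = 1/(-1304/8645) = -8645/1304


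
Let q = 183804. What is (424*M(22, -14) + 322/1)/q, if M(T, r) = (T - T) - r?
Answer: 1043/30634 ≈ 0.034047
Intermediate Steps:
M(T, r) = -r (M(T, r) = 0 - r = -r)
(424*M(22, -14) + 322/1)/q = (424*(-1*(-14)) + 322/1)/183804 = (424*14 + 322*1)*(1/183804) = (5936 + 322)*(1/183804) = 6258*(1/183804) = 1043/30634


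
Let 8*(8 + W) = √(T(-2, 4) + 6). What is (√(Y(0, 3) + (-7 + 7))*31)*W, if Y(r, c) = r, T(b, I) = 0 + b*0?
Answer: 0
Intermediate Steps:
T(b, I) = 0 (T(b, I) = 0 + 0 = 0)
W = -8 + √6/8 (W = -8 + √(0 + 6)/8 = -8 + √6/8 ≈ -7.6938)
(√(Y(0, 3) + (-7 + 7))*31)*W = (√(0 + (-7 + 7))*31)*(-8 + √6/8) = (√(0 + 0)*31)*(-8 + √6/8) = (√0*31)*(-8 + √6/8) = (0*31)*(-8 + √6/8) = 0*(-8 + √6/8) = 0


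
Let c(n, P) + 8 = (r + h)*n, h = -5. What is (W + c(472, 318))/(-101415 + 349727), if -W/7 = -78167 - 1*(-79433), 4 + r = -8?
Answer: -8447/124156 ≈ -0.068035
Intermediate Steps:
r = -12 (r = -4 - 8 = -12)
c(n, P) = -8 - 17*n (c(n, P) = -8 + (-12 - 5)*n = -8 - 17*n)
W = -8862 (W = -7*(-78167 - 1*(-79433)) = -7*(-78167 + 79433) = -7*1266 = -8862)
(W + c(472, 318))/(-101415 + 349727) = (-8862 + (-8 - 17*472))/(-101415 + 349727) = (-8862 + (-8 - 8024))/248312 = (-8862 - 8032)*(1/248312) = -16894*1/248312 = -8447/124156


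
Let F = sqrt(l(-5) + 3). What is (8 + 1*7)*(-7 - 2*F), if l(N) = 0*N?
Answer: -105 - 30*sqrt(3) ≈ -156.96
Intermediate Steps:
l(N) = 0
F = sqrt(3) (F = sqrt(0 + 3) = sqrt(3) ≈ 1.7320)
(8 + 1*7)*(-7 - 2*F) = (8 + 1*7)*(-7 - 2*sqrt(3)) = (8 + 7)*(-7 - 2*sqrt(3)) = 15*(-7 - 2*sqrt(3)) = -105 - 30*sqrt(3)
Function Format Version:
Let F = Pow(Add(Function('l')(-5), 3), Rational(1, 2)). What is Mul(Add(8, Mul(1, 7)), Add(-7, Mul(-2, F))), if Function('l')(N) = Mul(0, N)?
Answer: Add(-105, Mul(-30, Pow(3, Rational(1, 2)))) ≈ -156.96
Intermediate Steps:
Function('l')(N) = 0
F = Pow(3, Rational(1, 2)) (F = Pow(Add(0, 3), Rational(1, 2)) = Pow(3, Rational(1, 2)) ≈ 1.7320)
Mul(Add(8, Mul(1, 7)), Add(-7, Mul(-2, F))) = Mul(Add(8, Mul(1, 7)), Add(-7, Mul(-2, Pow(3, Rational(1, 2))))) = Mul(Add(8, 7), Add(-7, Mul(-2, Pow(3, Rational(1, 2))))) = Mul(15, Add(-7, Mul(-2, Pow(3, Rational(1, 2))))) = Add(-105, Mul(-30, Pow(3, Rational(1, 2))))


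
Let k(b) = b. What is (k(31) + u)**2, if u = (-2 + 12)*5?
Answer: 6561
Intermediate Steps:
u = 50 (u = 10*5 = 50)
(k(31) + u)**2 = (31 + 50)**2 = 81**2 = 6561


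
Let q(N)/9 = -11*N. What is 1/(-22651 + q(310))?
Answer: -1/53341 ≈ -1.8747e-5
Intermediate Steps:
q(N) = -99*N (q(N) = 9*(-11*N) = -99*N)
1/(-22651 + q(310)) = 1/(-22651 - 99*310) = 1/(-22651 - 30690) = 1/(-53341) = -1/53341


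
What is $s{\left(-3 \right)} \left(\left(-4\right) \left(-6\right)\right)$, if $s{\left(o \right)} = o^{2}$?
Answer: $216$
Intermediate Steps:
$s{\left(-3 \right)} \left(\left(-4\right) \left(-6\right)\right) = \left(-3\right)^{2} \left(\left(-4\right) \left(-6\right)\right) = 9 \cdot 24 = 216$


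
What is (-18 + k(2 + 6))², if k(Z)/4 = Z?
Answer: 196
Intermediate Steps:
k(Z) = 4*Z
(-18 + k(2 + 6))² = (-18 + 4*(2 + 6))² = (-18 + 4*8)² = (-18 + 32)² = 14² = 196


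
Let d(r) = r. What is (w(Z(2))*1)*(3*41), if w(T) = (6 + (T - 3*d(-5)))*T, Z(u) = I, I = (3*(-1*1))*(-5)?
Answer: 66420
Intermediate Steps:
I = 15 (I = (3*(-1))*(-5) = -3*(-5) = 15)
Z(u) = 15
w(T) = T*(21 + T) (w(T) = (6 + (T - 3*(-5)))*T = (6 + (T + 15))*T = (6 + (15 + T))*T = (21 + T)*T = T*(21 + T))
(w(Z(2))*1)*(3*41) = ((15*(21 + 15))*1)*(3*41) = ((15*36)*1)*123 = (540*1)*123 = 540*123 = 66420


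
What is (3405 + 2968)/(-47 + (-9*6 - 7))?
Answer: -6373/108 ≈ -59.009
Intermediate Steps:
(3405 + 2968)/(-47 + (-9*6 - 7)) = 6373/(-47 + (-54 - 7)) = 6373/(-47 - 61) = 6373/(-108) = 6373*(-1/108) = -6373/108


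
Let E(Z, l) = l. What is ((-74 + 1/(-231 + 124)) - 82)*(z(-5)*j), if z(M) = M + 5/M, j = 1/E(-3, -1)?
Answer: -100158/107 ≈ -936.06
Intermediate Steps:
j = -1 (j = 1/(-1) = -1)
((-74 + 1/(-231 + 124)) - 82)*(z(-5)*j) = ((-74 + 1/(-231 + 124)) - 82)*((-5 + 5/(-5))*(-1)) = ((-74 + 1/(-107)) - 82)*((-5 + 5*(-⅕))*(-1)) = ((-74 - 1/107) - 82)*((-5 - 1)*(-1)) = (-7919/107 - 82)*(-6*(-1)) = -16693/107*6 = -100158/107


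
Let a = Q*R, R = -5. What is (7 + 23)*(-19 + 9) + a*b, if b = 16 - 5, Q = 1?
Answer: -355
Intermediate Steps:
b = 11
a = -5 (a = 1*(-5) = -5)
(7 + 23)*(-19 + 9) + a*b = (7 + 23)*(-19 + 9) - 5*11 = 30*(-10) - 55 = -300 - 55 = -355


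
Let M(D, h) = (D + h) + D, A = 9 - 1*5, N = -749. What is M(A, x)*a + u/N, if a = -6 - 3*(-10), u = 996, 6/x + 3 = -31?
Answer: 2373876/12733 ≈ 186.43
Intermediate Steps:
x = -3/17 (x = 6/(-3 - 31) = 6/(-34) = 6*(-1/34) = -3/17 ≈ -0.17647)
A = 4 (A = 9 - 5 = 4)
M(D, h) = h + 2*D
a = 24 (a = -6 + 30 = 24)
M(A, x)*a + u/N = (-3/17 + 2*4)*24 + 996/(-749) = (-3/17 + 8)*24 + 996*(-1/749) = (133/17)*24 - 996/749 = 3192/17 - 996/749 = 2373876/12733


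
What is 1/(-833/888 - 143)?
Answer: -888/127817 ≈ -0.0069474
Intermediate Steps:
1/(-833/888 - 143) = 1/(-127817/888) = -888/127817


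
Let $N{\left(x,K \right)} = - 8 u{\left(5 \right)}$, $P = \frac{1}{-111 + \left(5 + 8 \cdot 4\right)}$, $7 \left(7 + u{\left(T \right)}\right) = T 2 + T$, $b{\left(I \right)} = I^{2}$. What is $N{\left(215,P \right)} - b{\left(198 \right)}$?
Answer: $- \frac{274156}{7} \approx -39165.0$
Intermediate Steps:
$u{\left(T \right)} = -7 + \frac{3 T}{7}$ ($u{\left(T \right)} = -7 + \frac{T 2 + T}{7} = -7 + \frac{2 T + T}{7} = -7 + \frac{3 T}{7}$)
$P = - \frac{1}{74}$ ($P = \frac{1}{-111 + \left(5 + 32\right)} = \frac{1}{-111 + 37} = \frac{1}{-74} = - \frac{1}{74} \approx -0.013514$)
$N{\left(x,K \right)} = \frac{272}{7}$ ($N{\left(x,K \right)} = - 8 \left(-7 + \frac{3}{7} \cdot 5\right) = - 8 \left(-7 + \frac{15}{7}\right) = \left(-8\right) \left(- \frac{34}{7}\right) = \frac{272}{7}$)
$N{\left(215,P \right)} - b{\left(198 \right)} = \frac{272}{7} - 198^{2} = \frac{272}{7} - 39204 = - \frac{274156}{7}$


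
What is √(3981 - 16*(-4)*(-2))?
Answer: √3853 ≈ 62.073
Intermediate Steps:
√(3981 - 16*(-4)*(-2)) = √(3981 + 64*(-2)) = √(3981 - 128) = √3853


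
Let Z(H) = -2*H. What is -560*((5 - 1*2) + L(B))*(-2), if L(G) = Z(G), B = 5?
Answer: -7840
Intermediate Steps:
L(G) = -2*G
-560*((5 - 1*2) + L(B))*(-2) = -560*((5 - 1*2) - 2*5)*(-2) = -560*((5 - 2) - 10)*(-2) = -560*(3 - 10)*(-2) = -(-3920)*(-2) = -560*14 = -7840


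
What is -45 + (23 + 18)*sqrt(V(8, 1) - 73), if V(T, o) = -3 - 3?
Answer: -45 + 41*I*sqrt(79) ≈ -45.0 + 364.42*I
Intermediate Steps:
V(T, o) = -6
-45 + (23 + 18)*sqrt(V(8, 1) - 73) = -45 + (23 + 18)*sqrt(-6 - 73) = -45 + 41*sqrt(-79) = -45 + 41*(I*sqrt(79)) = -45 + 41*I*sqrt(79)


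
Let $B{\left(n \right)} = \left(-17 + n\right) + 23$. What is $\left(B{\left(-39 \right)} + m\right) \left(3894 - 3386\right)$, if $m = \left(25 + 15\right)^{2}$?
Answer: $796036$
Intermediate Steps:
$m = 1600$ ($m = 40^{2} = 1600$)
$B{\left(n \right)} = 6 + n$
$\left(B{\left(-39 \right)} + m\right) \left(3894 - 3386\right) = \left(\left(6 - 39\right) + 1600\right) \left(3894 - 3386\right) = \left(-33 + 1600\right) 508 = 1567 \cdot 508 = 796036$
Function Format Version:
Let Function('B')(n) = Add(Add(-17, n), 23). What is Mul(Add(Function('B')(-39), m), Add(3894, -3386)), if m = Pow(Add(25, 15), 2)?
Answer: 796036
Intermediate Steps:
m = 1600 (m = Pow(40, 2) = 1600)
Function('B')(n) = Add(6, n)
Mul(Add(Function('B')(-39), m), Add(3894, -3386)) = Mul(Add(Add(6, -39), 1600), Add(3894, -3386)) = Mul(Add(-33, 1600), 508) = Mul(1567, 508) = 796036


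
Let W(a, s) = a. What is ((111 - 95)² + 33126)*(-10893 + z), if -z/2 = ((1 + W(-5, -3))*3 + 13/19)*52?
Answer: -6162550874/19 ≈ -3.2434e+8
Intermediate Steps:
z = 22360/19 (z = -2*((1 - 5)*3 + 13/19)*52 = -2*(-4*3 + 13*(1/19))*52 = -2*(-12 + 13/19)*52 = -(-430)*52/19 = -2*(-11180/19) = 22360/19 ≈ 1176.8)
((111 - 95)² + 33126)*(-10893 + z) = ((111 - 95)² + 33126)*(-10893 + 22360/19) = (16² + 33126)*(-184607/19) = (256 + 33126)*(-184607/19) = 33382*(-184607/19) = -6162550874/19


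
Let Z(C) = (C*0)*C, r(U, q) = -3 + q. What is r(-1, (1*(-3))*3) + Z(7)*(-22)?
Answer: -12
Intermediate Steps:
Z(C) = 0 (Z(C) = 0*C = 0)
r(-1, (1*(-3))*3) + Z(7)*(-22) = (-3 + (1*(-3))*3) + 0*(-22) = (-3 - 3*3) + 0 = (-3 - 9) + 0 = -12 + 0 = -12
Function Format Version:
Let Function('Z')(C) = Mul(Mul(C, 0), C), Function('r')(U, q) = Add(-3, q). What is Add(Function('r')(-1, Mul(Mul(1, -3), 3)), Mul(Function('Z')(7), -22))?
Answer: -12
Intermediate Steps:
Function('Z')(C) = 0 (Function('Z')(C) = Mul(0, C) = 0)
Add(Function('r')(-1, Mul(Mul(1, -3), 3)), Mul(Function('Z')(7), -22)) = Add(Add(-3, Mul(Mul(1, -3), 3)), Mul(0, -22)) = Add(Add(-3, Mul(-3, 3)), 0) = Add(Add(-3, -9), 0) = Add(-12, 0) = -12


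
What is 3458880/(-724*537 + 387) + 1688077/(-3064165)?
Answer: -288569995643/30516019235 ≈ -9.4563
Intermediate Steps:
3458880/(-724*537 + 387) + 1688077/(-3064165) = 3458880/(-388788 + 387) + 1688077*(-1/3064165) = 3458880/(-388401) - 1688077/3064165 = 3458880*(-1/388401) - 1688077/3064165 = -1152960/129467 - 1688077/3064165 = -288569995643/30516019235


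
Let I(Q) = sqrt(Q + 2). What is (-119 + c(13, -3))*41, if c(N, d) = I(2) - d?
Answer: -4674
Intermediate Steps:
I(Q) = sqrt(2 + Q)
c(N, d) = 2 - d (c(N, d) = sqrt(2 + 2) - d = sqrt(4) - d = 2 - d)
(-119 + c(13, -3))*41 = (-119 + (2 - 1*(-3)))*41 = (-119 + (2 + 3))*41 = (-119 + 5)*41 = -114*41 = -4674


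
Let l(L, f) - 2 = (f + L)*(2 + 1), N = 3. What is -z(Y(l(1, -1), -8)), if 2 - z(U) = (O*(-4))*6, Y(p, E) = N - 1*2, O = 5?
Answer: -122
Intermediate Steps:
l(L, f) = 2 + 3*L + 3*f (l(L, f) = 2 + (f + L)*(2 + 1) = 2 + (L + f)*3 = 2 + (3*L + 3*f) = 2 + 3*L + 3*f)
Y(p, E) = 1 (Y(p, E) = 3 - 1*2 = 3 - 2 = 1)
z(U) = 122 (z(U) = 2 - 5*(-4)*6 = 2 - (-20)*6 = 2 - 1*(-120) = 2 + 120 = 122)
-z(Y(l(1, -1), -8)) = -1*122 = -122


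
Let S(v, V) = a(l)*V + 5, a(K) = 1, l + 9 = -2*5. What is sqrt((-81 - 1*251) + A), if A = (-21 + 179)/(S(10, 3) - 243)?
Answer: I*sqrt(18371830)/235 ≈ 18.239*I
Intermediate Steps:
l = -19 (l = -9 - 2*5 = -9 - 10 = -19)
S(v, V) = 5 + V (S(v, V) = 1*V + 5 = V + 5 = 5 + V)
A = -158/235 (A = (-21 + 179)/((5 + 3) - 243) = 158/(8 - 243) = 158/(-235) = 158*(-1/235) = -158/235 ≈ -0.67234)
sqrt((-81 - 1*251) + A) = sqrt((-81 - 1*251) - 158/235) = sqrt((-81 - 251) - 158/235) = sqrt(-332 - 158/235) = sqrt(-78178/235) = I*sqrt(18371830)/235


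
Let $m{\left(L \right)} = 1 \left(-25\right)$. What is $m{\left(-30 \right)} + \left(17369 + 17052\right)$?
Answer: $34396$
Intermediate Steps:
$m{\left(L \right)} = -25$
$m{\left(-30 \right)} + \left(17369 + 17052\right) = -25 + \left(17369 + 17052\right) = -25 + 34421 = 34396$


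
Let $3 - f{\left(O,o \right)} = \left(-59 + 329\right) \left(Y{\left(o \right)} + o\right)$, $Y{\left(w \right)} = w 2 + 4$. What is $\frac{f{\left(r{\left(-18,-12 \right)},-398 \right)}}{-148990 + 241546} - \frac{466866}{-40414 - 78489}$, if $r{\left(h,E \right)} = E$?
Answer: $\frac{27138380035}{3668395356} \approx 7.3979$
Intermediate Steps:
$Y{\left(w \right)} = 4 + 2 w$ ($Y{\left(w \right)} = 2 w + 4 = 4 + 2 w$)
$f{\left(O,o \right)} = -1077 - 810 o$ ($f{\left(O,o \right)} = 3 - \left(-59 + 329\right) \left(\left(4 + 2 o\right) + o\right) = 3 - 270 \left(4 + 3 o\right) = 3 - \left(1080 + 810 o\right) = -1077 - 810 o$)
$\frac{f{\left(r{\left(-18,-12 \right)},-398 \right)}}{-148990 + 241546} - \frac{466866}{-40414 - 78489} = \frac{-1077 - -322380}{-148990 + 241546} - \frac{466866}{-40414 - 78489} = \frac{-1077 + 322380}{92556} - \frac{466866}{-40414 - 78489} = 321303 \cdot \frac{1}{92556} - \frac{466866}{-118903} = \frac{107101}{30852} - - \frac{466866}{118903} = \frac{107101}{30852} + \frac{466866}{118903} = \frac{27138380035}{3668395356}$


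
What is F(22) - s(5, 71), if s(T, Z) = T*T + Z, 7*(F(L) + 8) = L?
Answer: -706/7 ≈ -100.86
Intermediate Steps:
F(L) = -8 + L/7
s(T, Z) = Z + T² (s(T, Z) = T² + Z = Z + T²)
F(22) - s(5, 71) = (-8 + (⅐)*22) - (71 + 5²) = (-8 + 22/7) - (71 + 25) = -34/7 - 1*96 = -34/7 - 96 = -706/7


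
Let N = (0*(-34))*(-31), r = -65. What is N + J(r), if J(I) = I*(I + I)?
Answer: 8450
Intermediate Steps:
J(I) = 2*I² (J(I) = I*(2*I) = 2*I²)
N = 0 (N = 0*(-31) = 0)
N + J(r) = 0 + 2*(-65)² = 0 + 2*4225 = 0 + 8450 = 8450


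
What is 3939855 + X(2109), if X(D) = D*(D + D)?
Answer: 12835617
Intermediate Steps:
X(D) = 2*D² (X(D) = D*(2*D) = 2*D²)
3939855 + X(2109) = 3939855 + 2*2109² = 3939855 + 2*4447881 = 3939855 + 8895762 = 12835617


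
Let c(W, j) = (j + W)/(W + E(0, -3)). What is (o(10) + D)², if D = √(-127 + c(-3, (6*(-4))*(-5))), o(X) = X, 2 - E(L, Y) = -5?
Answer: (20 + I*√391)²/4 ≈ 2.25 + 197.74*I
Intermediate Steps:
E(L, Y) = 7 (E(L, Y) = 2 - 1*(-5) = 2 + 5 = 7)
c(W, j) = (W + j)/(7 + W) (c(W, j) = (j + W)/(W + 7) = (W + j)/(7 + W))
D = I*√391/2 (D = √(-127 + (-3 + (6*(-4))*(-5))/(7 - 3)) = √(-127 + (-3 - 24*(-5))/4) = √(-127 + (-3 + 120)/4) = √(-127 + (¼)*117) = √(-127 + 117/4) = √(-391/4) = I*√391/2 ≈ 9.8869*I)
(o(10) + D)² = (10 + I*√391/2)²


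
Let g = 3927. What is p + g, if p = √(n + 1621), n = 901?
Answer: 3927 + √2522 ≈ 3977.2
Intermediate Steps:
p = √2522 (p = √(901 + 1621) = √2522 ≈ 50.220)
p + g = √2522 + 3927 = 3927 + √2522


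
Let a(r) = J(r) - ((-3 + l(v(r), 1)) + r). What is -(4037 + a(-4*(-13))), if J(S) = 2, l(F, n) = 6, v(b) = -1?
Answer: -3984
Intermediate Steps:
a(r) = -1 - r (a(r) = 2 - ((-3 + 6) + r) = 2 - (3 + r) = 2 + (-3 - r) = -1 - r)
-(4037 + a(-4*(-13))) = -(4037 + (-1 - (-4)*(-13))) = -(4037 + (-1 - 1*52)) = -(4037 + (-1 - 52)) = -(4037 - 53) = -1*3984 = -3984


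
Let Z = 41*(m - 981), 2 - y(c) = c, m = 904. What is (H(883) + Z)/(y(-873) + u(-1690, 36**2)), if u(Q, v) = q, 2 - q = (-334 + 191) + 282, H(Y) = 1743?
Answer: -707/369 ≈ -1.9160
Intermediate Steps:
q = -137 (q = 2 - ((-334 + 191) + 282) = 2 - (-143 + 282) = 2 - 1*139 = 2 - 139 = -137)
u(Q, v) = -137
y(c) = 2 - c
Z = -3157 (Z = 41*(904 - 981) = 41*(-77) = -3157)
(H(883) + Z)/(y(-873) + u(-1690, 36**2)) = (1743 - 3157)/((2 - 1*(-873)) - 137) = -1414/((2 + 873) - 137) = -1414/(875 - 137) = -1414/738 = -1414*1/738 = -707/369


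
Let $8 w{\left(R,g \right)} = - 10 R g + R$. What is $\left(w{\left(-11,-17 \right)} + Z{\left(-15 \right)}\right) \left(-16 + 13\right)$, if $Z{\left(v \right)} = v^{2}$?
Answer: $\frac{243}{8} \approx 30.375$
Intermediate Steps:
$w{\left(R,g \right)} = \frac{R}{8} - \frac{5 R g}{4}$ ($w{\left(R,g \right)} = \frac{- 10 R g + R}{8} = \frac{R - 10 R g}{8} = \frac{R}{8} - \frac{5 R g}{4}$)
$\left(w{\left(-11,-17 \right)} + Z{\left(-15 \right)}\right) \left(-16 + 13\right) = \left(\frac{1}{8} \left(-11\right) \left(1 - -170\right) + \left(-15\right)^{2}\right) \left(-16 + 13\right) = \left(\frac{1}{8} \left(-11\right) \left(1 + 170\right) + 225\right) \left(-3\right) = \left(\frac{1}{8} \left(-11\right) 171 + 225\right) \left(-3\right) = \left(- \frac{1881}{8} + 225\right) \left(-3\right) = \left(- \frac{81}{8}\right) \left(-3\right) = \frac{243}{8}$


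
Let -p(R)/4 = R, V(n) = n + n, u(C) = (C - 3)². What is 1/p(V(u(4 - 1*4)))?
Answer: -1/72 ≈ -0.013889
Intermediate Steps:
u(C) = (-3 + C)²
V(n) = 2*n
p(R) = -4*R
1/p(V(u(4 - 1*4))) = 1/(-8*(-3 + (4 - 1*4))²) = 1/(-8*(-3 + (4 - 4))²) = 1/(-8*(-3 + 0)²) = 1/(-8*(-3)²) = 1/(-8*9) = 1/(-4*18) = 1/(-72) = -1/72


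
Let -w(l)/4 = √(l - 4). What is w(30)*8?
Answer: -32*√26 ≈ -163.17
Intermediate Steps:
w(l) = -4*√(-4 + l) (w(l) = -4*√(l - 4) = -4*√(-4 + l))
w(30)*8 = -4*√(-4 + 30)*8 = -4*√26*8 = -32*√26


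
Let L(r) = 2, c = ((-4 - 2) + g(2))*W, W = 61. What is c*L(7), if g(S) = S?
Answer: -488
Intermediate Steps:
c = -244 (c = ((-4 - 2) + 2)*61 = (-6 + 2)*61 = -4*61 = -244)
c*L(7) = -244*2 = -488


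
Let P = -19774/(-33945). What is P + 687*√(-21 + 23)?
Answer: 19774/33945 + 687*√2 ≈ 972.15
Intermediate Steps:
P = 19774/33945 (P = -19774*(-1/33945) = 19774/33945 ≈ 0.58253)
P + 687*√(-21 + 23) = 19774/33945 + 687*√(-21 + 23) = 19774/33945 + 687*√2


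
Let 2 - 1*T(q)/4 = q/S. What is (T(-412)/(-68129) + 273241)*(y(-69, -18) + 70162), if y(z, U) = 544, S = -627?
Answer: 825280702410501110/42716883 ≈ 1.9320e+10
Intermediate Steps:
T(q) = 8 + 4*q/627 (T(q) = 8 - 4*q/(-627) = 8 - 4*q*(-1)/627 = 8 - (-4)*q/627 = 8 + 4*q/627)
(T(-412)/(-68129) + 273241)*(y(-69, -18) + 70162) = ((8 + (4/627)*(-412))/(-68129) + 273241)*(544 + 70162) = ((8 - 1648/627)*(-1/68129) + 273241)*70706 = ((3368/627)*(-1/68129) + 273241)*70706 = (-3368/42716883 + 273241)*70706 = (11672003824435/42716883)*70706 = 825280702410501110/42716883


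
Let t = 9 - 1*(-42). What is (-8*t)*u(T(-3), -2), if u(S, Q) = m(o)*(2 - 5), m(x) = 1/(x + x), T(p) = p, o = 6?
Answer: 102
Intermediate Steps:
t = 51 (t = 9 + 42 = 51)
m(x) = 1/(2*x)
u(S, Q) = -¼ (u(S, Q) = ((½)/6)*(2 - 5) = ((½)*(⅙))*(-3) = (1/12)*(-3) = -¼)
(-8*t)*u(T(-3), -2) = -8*51*(-¼) = -408*(-¼) = 102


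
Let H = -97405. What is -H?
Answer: 97405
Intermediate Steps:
-H = -1*(-97405) = 97405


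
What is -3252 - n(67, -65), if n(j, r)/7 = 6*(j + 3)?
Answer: -6192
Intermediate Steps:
n(j, r) = 126 + 42*j (n(j, r) = 7*(6*(j + 3)) = 7*(6*(3 + j)) = 7*(18 + 6*j) = 126 + 42*j)
-3252 - n(67, -65) = -3252 - (126 + 42*67) = -3252 - (126 + 2814) = -3252 - 1*2940 = -3252 - 2940 = -6192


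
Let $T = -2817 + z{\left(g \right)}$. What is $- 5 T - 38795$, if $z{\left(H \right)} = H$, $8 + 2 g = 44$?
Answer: $-24800$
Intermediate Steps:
$g = 18$ ($g = -4 + \frac{1}{2} \cdot 44 = -4 + 22 = 18$)
$T = -2799$ ($T = -2817 + 18 = -2799$)
$- 5 T - 38795 = \left(-5\right) \left(-2799\right) - 38795 = 13995 - 38795 = -24800$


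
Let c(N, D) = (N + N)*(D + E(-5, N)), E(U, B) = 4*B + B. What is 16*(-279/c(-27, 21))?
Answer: -124/171 ≈ -0.72515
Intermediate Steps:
E(U, B) = 5*B
c(N, D) = 2*N*(D + 5*N) (c(N, D) = (N + N)*(D + 5*N) = (2*N)*(D + 5*N) = 2*N*(D + 5*N))
16*(-279/c(-27, 21)) = 16*(-279*(-1/(54*(21 + 5*(-27))))) = 16*(-279*(-1/(54*(21 - 135)))) = 16*(-279/(2*(-27)*(-114))) = 16*(-279/6156) = 16*(-279*1/6156) = 16*(-31/684) = -124/171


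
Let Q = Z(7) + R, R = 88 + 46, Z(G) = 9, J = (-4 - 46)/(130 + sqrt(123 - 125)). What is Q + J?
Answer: 1205243/8451 + 25*I*sqrt(2)/8451 ≈ 142.62 + 0.0041836*I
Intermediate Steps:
J = -50/(130 + I*sqrt(2)) (J = -50/(130 + sqrt(-2)) = -50/(130 + I*sqrt(2)) ≈ -0.38457 + 0.0041836*I)
R = 134
Q = 143 (Q = 9 + 134 = 143)
Q + J = 143 + (-3250/8451 + 25*I*sqrt(2)/8451) = 1205243/8451 + 25*I*sqrt(2)/8451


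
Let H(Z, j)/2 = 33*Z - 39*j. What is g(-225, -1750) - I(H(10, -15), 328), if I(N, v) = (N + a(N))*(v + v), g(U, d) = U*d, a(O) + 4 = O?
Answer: -2004586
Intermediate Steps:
a(O) = -4 + O
H(Z, j) = -78*j + 66*Z (H(Z, j) = 2*(33*Z - 39*j) = 2*(-39*j + 33*Z) = -78*j + 66*Z)
I(N, v) = 2*v*(-4 + 2*N) (I(N, v) = (N + (-4 + N))*(v + v) = (-4 + 2*N)*(2*v) = 2*v*(-4 + 2*N))
g(-225, -1750) - I(H(10, -15), 328) = -225*(-1750) - 4*328*(-2 + (-78*(-15) + 66*10)) = 393750 - 4*328*(-2 + (1170 + 660)) = 393750 - 4*328*(-2 + 1830) = 393750 - 4*328*1828 = 393750 - 1*2398336 = 393750 - 2398336 = -2004586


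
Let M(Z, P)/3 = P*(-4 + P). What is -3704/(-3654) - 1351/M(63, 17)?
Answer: -413467/403767 ≈ -1.0240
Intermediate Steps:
M(Z, P) = 3*P*(-4 + P) (M(Z, P) = 3*(P*(-4 + P)) = 3*P*(-4 + P))
-3704/(-3654) - 1351/M(63, 17) = -3704/(-3654) - 1351*1/(51*(-4 + 17)) = -3704*(-1/3654) - 1351/(3*17*13) = 1852/1827 - 1351/663 = -413467/403767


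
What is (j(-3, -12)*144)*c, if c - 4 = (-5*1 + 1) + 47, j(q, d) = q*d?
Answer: 243648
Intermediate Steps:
j(q, d) = d*q
c = 47 (c = 4 + ((-5*1 + 1) + 47) = 4 + ((-5 + 1) + 47) = 4 + (-4 + 47) = 4 + 43 = 47)
(j(-3, -12)*144)*c = (-12*(-3)*144)*47 = (36*144)*47 = 5184*47 = 243648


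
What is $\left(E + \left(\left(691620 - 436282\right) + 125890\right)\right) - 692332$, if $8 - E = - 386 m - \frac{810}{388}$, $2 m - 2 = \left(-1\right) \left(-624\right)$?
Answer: $- \frac{36913527}{194} \approx -1.9028 \cdot 10^{5}$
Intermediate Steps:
$m = 313$ ($m = 1 + \frac{\left(-1\right) \left(-624\right)}{2} = 1 + \frac{1}{2} \cdot 624 = 1 + 312 = 313$)
$E = \frac{23440649}{194}$ ($E = 8 - \left(\left(-386\right) 313 - \frac{810}{388}\right) = 8 - \left(-120818 - \frac{405}{194}\right) = 8 - - \frac{23439097}{194} = 8 + \frac{23439097}{194} = \frac{23440649}{194} \approx 1.2083 \cdot 10^{5}$)
$\left(E + \left(\left(691620 - 436282\right) + 125890\right)\right) - 692332 = \left(\frac{23440649}{194} + \left(\left(691620 - 436282\right) + 125890\right)\right) - 692332 = \left(\frac{23440649}{194} + \left(255338 + 125890\right)\right) - 692332 = \left(\frac{23440649}{194} + 381228\right) - 692332 = \frac{97398881}{194} - 692332 = - \frac{36913527}{194}$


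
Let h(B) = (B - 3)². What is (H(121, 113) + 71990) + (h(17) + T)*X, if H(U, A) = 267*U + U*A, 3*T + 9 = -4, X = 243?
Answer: 164545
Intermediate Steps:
h(B) = (-3 + B)²
T = -13/3 (T = -3 + (⅓)*(-4) = -3 - 4/3 = -13/3 ≈ -4.3333)
H(U, A) = 267*U + A*U
(H(121, 113) + 71990) + (h(17) + T)*X = (121*(267 + 113) + 71990) + ((-3 + 17)² - 13/3)*243 = (121*380 + 71990) + (14² - 13/3)*243 = (45980 + 71990) + (196 - 13/3)*243 = 117970 + (575/3)*243 = 117970 + 46575 = 164545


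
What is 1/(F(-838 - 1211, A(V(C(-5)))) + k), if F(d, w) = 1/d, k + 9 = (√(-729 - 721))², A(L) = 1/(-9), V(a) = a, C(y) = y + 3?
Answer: -2049/2989492 ≈ -0.00068540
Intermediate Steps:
C(y) = 3 + y
A(L) = -⅑
k = -1459 (k = -9 + (√(-729 - 721))² = -9 + (√(-1450))² = -9 + (5*I*√58)² = -9 - 1450 = -1459)
1/(F(-838 - 1211, A(V(C(-5)))) + k) = 1/(1/(-838 - 1211) - 1459) = 1/(1/(-2049) - 1459) = 1/(-1/2049 - 1459) = 1/(-2989492/2049) = -2049/2989492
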